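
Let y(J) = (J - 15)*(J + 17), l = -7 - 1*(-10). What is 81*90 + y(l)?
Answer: 7050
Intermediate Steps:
l = 3 (l = -7 + 10 = 3)
y(J) = (-15 + J)*(17 + J)
81*90 + y(l) = 81*90 + (-255 + 3² + 2*3) = 7290 + (-255 + 9 + 6) = 7290 - 240 = 7050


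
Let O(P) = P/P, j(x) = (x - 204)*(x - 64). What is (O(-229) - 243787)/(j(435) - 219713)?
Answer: 121893/67006 ≈ 1.8191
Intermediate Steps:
j(x) = (-204 + x)*(-64 + x)
O(P) = 1
(O(-229) - 243787)/(j(435) - 219713) = (1 - 243787)/((13056 + 435² - 268*435) - 219713) = -243786/((13056 + 189225 - 116580) - 219713) = -243786/(85701 - 219713) = -243786/(-134012) = -243786*(-1/134012) = 121893/67006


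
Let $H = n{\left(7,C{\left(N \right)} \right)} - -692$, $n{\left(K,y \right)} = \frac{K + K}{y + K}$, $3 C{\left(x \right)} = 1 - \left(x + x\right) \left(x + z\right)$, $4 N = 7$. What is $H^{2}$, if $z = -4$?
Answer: $\frac{27464444176}{57121} \approx 4.8081 \cdot 10^{5}$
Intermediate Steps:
$N = \frac{7}{4}$ ($N = \frac{1}{4} \cdot 7 = \frac{7}{4} \approx 1.75$)
$C{\left(x \right)} = \frac{1}{3} - \frac{2 x \left(-4 + x\right)}{3}$ ($C{\left(x \right)} = \frac{1 - \left(x + x\right) \left(x - 4\right)}{3} = \frac{1 - 2 x \left(-4 + x\right)}{3} = \frac{1}{3} - \frac{2 x \left(-4 + x\right)}{3}$)
$n{\left(K,y \right)} = \frac{2 K}{K + y}$
$H = \frac{165724}{239}$ ($H = 2 \cdot 7 \frac{1}{7 + \left(\frac{1}{3} - \frac{2 \left(\frac{7}{4}\right)^{2}}{3} + \frac{8}{3} \cdot \frac{7}{4}\right)} - -692 = 2 \cdot 7 \frac{1}{7 + \left(\frac{1}{3} - \frac{49}{24} + \frac{14}{3}\right)} + 692 = 2 \cdot 7 \frac{1}{7 + \frac{71}{24}} + 692 = 2 \cdot 7 \frac{1}{\frac{239}{24}} + 692 = 2 \cdot 7 \cdot \frac{24}{239} + 692 = \frac{336}{239} + 692 = \frac{165724}{239} \approx 693.41$)
$H^{2} = \left(\frac{165724}{239}\right)^{2} = \frac{27464444176}{57121}$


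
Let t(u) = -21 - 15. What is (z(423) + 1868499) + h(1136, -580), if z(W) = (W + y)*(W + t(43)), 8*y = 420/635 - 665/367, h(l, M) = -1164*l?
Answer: 264679587663/372872 ≈ 7.0984e+5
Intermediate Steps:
t(u) = -36
y = -53627/372872 (y = (420/635 - 665/367)/8 = (420*(1/635) - 665*1/367)/8 = (84/127 - 665/367)/8 = (⅛)*(-53627/46609) = -53627/372872 ≈ -0.14382)
z(W) = (-36 + W)*(-53627/372872 + W) (z(W) = (W - 53627/372872)*(W - 36) = (-53627/372872 + W)*(-36 + W) = (-36 + W)*(-53627/372872 + W))
(z(423) + 1868499) + h(1136, -580) = ((482643/93218 + 423² - 13477019/372872*423) + 1868499) - 1164*1136 = ((482643/93218 + 178929 - 5700779037/372872) + 1868499) - 1322304 = (61018765623/372872 + 1868499) - 1322304 = 757729724751/372872 - 1322304 = 264679587663/372872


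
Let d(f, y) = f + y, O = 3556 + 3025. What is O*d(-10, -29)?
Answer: -256659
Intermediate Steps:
O = 6581
O*d(-10, -29) = 6581*(-10 - 29) = 6581*(-39) = -256659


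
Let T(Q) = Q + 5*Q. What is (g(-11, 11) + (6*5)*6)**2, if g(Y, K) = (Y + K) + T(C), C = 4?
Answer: 41616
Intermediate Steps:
T(Q) = 6*Q
g(Y, K) = 24 + K + Y (g(Y, K) = (Y + K) + 6*4 = (K + Y) + 24 = 24 + K + Y)
(g(-11, 11) + (6*5)*6)**2 = ((24 + 11 - 11) + (6*5)*6)**2 = (24 + 30*6)**2 = (24 + 180)**2 = 204**2 = 41616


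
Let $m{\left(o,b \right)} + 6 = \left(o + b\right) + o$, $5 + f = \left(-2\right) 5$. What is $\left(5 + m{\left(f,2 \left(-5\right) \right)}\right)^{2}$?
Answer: $1681$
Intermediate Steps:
$f = -15$ ($f = -5 - 10 = -15$)
$m{\left(o,b \right)} = -6 + b + 2 o$ ($m{\left(o,b \right)} = -6 + \left(\left(o + b\right) + o\right) = -6 + \left(\left(b + o\right) + o\right) = -6 + \left(b + 2 o\right) = -6 + b + 2 o$)
$\left(5 + m{\left(f,2 \left(-5\right) \right)}\right)^{2} = \left(5 + \left(-6 + 2 \left(-5\right) + 2 \left(-15\right)\right)\right)^{2} = \left(5 - 46\right)^{2} = \left(-41\right)^{2} = 1681$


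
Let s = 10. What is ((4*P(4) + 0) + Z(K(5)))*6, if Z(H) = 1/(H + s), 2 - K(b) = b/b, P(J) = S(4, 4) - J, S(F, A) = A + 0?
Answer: 6/11 ≈ 0.54545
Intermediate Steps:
S(F, A) = A
P(J) = 4 - J
K(b) = 1 (K(b) = 2 - b/b = 2 - 1*1 = 2 - 1 = 1)
Z(H) = 1/(10 + H) (Z(H) = 1/(H + 10) = 1/(10 + H))
((4*P(4) + 0) + Z(K(5)))*6 = ((4*(4 - 1*4) + 0) + 1/(10 + 1))*6 = ((4*(4 - 4) + 0) + 1/11)*6 = ((4*0 + 0) + 1/11)*6 = ((0 + 0) + 1/11)*6 = (0 + 1/11)*6 = (1/11)*6 = 6/11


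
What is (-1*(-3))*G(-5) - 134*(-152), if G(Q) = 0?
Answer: 20368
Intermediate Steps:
(-1*(-3))*G(-5) - 134*(-152) = -1*(-3)*0 - 134*(-152) = 3*0 + 20368 = 0 + 20368 = 20368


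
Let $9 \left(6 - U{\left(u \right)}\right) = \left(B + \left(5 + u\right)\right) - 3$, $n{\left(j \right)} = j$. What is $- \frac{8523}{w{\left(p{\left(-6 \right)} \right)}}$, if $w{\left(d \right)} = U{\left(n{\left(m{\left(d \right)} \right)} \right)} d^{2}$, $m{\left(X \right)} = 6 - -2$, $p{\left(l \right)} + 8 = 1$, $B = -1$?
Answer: $- \frac{8523}{245} \approx -34.788$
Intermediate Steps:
$p{\left(l \right)} = -7$ ($p{\left(l \right)} = -8 + 1 = -7$)
$m{\left(X \right)} = 8$ ($m{\left(X \right)} = 6 + 2 = 8$)
$U{\left(u \right)} = \frac{53}{9} - \frac{u}{9}$ ($U{\left(u \right)} = 6 - \frac{\left(-1 + \left(5 + u\right)\right) - 3}{9} = 6 - \frac{\left(4 + u\right) - 3}{9} = 6 - \frac{1 + u}{9} = 6 - \left(\frac{1}{9} + \frac{u}{9}\right) = \frac{53}{9} - \frac{u}{9}$)
$w{\left(d \right)} = 5 d^{2}$ ($w{\left(d \right)} = \left(\frac{53}{9} - \frac{8}{9}\right) d^{2} = 5 d^{2}$)
$- \frac{8523}{w{\left(p{\left(-6 \right)} \right)}} = - \frac{8523}{5 \left(-7\right)^{2}} = - \frac{8523}{5 \cdot 49} = - \frac{8523}{245}$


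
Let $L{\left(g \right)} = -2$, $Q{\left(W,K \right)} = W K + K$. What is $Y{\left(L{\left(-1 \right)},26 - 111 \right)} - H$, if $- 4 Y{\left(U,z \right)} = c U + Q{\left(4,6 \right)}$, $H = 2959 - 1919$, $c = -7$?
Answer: $-1051$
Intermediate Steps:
$Q{\left(W,K \right)} = K + K W$ ($Q{\left(W,K \right)} = K W + K = K + K W$)
$H = 1040$
$Y{\left(U,z \right)} = - \frac{15}{2} + \frac{7 U}{4}$ ($Y{\left(U,z \right)} = - \frac{- 7 U + 6 \left(1 + 4\right)}{4} = - \frac{- 7 U + 6 \cdot 5}{4} = - \frac{- 7 U + 30}{4} = - \frac{30 - 7 U}{4} = - \frac{15}{2} + \frac{7 U}{4}$)
$Y{\left(L{\left(-1 \right)},26 - 111 \right)} - H = \left(- \frac{15}{2} + \frac{7}{4} \left(-2\right)\right) - 1040 = \left(- \frac{15}{2} - \frac{7}{2}\right) - 1040 = -11 - 1040 = -1051$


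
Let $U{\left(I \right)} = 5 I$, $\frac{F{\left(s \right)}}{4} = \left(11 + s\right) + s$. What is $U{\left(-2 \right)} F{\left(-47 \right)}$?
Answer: $3320$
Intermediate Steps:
$F{\left(s \right)} = 44 + 8 s$ ($F{\left(s \right)} = 4 \left(\left(11 + s\right) + s\right) = 4 \left(11 + 2 s\right) = 44 + 8 s$)
$U{\left(-2 \right)} F{\left(-47 \right)} = 5 \left(-2\right) \left(44 + 8 \left(-47\right)\right) = - 10 \left(44 - 376\right) = \left(-10\right) \left(-332\right) = 3320$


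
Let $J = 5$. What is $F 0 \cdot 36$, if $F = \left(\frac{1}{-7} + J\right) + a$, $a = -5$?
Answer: $0$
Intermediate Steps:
$F = - \frac{1}{7}$ ($F = \left(\frac{1}{-7} + 5\right) - 5 = \left(- \frac{1}{7} + 5\right) - 5 = \frac{34}{7} - 5 = - \frac{1}{7} \approx -0.14286$)
$F 0 \cdot 36 = \left(- \frac{1}{7}\right) 0 \cdot 36 = 0 \cdot 36 = 0$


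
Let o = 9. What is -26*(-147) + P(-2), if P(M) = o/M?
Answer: 7635/2 ≈ 3817.5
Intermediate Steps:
P(M) = 9/M
-26*(-147) + P(-2) = -26*(-147) + 9/(-2) = 3822 + 9*(-1/2) = 3822 - 9/2 = 7635/2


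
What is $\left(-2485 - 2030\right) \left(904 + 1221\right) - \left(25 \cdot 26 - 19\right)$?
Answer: $-9595006$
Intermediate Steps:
$\left(-2485 - 2030\right) \left(904 + 1221\right) - \left(25 \cdot 26 - 19\right) = \left(-4515\right) 2125 - \left(650 - 19\right) = -9594375 - 631 = -9595006$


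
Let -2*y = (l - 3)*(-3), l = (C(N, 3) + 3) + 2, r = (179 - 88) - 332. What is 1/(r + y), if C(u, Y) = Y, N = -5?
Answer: -2/467 ≈ -0.0042827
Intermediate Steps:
r = -241 (r = 91 - 332 = -241)
l = 8 (l = (3 + 3) + 2 = 6 + 2 = 8)
y = 15/2 (y = -(8 - 3)*(-3)/2 = -5*(-3)/2 = -½*(-15) = 15/2 ≈ 7.5000)
1/(r + y) = 1/(-241 + 15/2) = 1/(-467/2) = -2/467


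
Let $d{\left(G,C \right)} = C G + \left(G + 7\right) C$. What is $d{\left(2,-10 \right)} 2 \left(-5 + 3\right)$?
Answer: $440$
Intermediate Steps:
$d{\left(G,C \right)} = C G + C \left(7 + G\right)$ ($d{\left(G,C \right)} = C G + \left(7 + G\right) C = C G + C \left(7 + G\right)$)
$d{\left(2,-10 \right)} 2 \left(-5 + 3\right) = - 10 \left(7 + 2 \cdot 2\right) 2 \left(-5 + 3\right) = - 10 \left(7 + 4\right) 2 \left(-2\right) = \left(-10\right) 11 \left(-4\right) = \left(-110\right) \left(-4\right) = 440$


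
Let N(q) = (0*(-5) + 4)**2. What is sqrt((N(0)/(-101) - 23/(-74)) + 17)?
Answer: sqrt(958144378)/7474 ≈ 4.1415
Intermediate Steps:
N(q) = 16 (N(q) = (0 + 4)**2 = 4**2 = 16)
sqrt((N(0)/(-101) - 23/(-74)) + 17) = sqrt((16/(-101) - 23/(-74)) + 17) = sqrt((16*(-1/101) - 23*(-1/74)) + 17) = sqrt((-16/101 + 23/74) + 17) = sqrt(1139/7474 + 17) = sqrt(128197/7474) = sqrt(958144378)/7474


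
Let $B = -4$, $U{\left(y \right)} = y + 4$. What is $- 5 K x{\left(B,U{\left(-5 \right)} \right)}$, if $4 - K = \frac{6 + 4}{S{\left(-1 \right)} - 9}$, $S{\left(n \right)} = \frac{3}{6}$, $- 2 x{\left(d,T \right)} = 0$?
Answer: $0$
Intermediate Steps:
$U{\left(y \right)} = 4 + y$
$x{\left(d,T \right)} = 0$ ($x{\left(d,T \right)} = \left(- \frac{1}{2}\right) 0 = 0$)
$S{\left(n \right)} = \frac{1}{2}$ ($S{\left(n \right)} = 3 \cdot \frac{1}{6} = \frac{1}{2}$)
$K = \frac{88}{17}$ ($K = 4 - \frac{6 + 4}{\frac{1}{2} - 9} = 4 - \frac{10}{- \frac{17}{2}} = 4 - 10 \left(- \frac{2}{17}\right) = 4 - - \frac{20}{17} = 4 + \frac{20}{17} = \frac{88}{17} \approx 5.1765$)
$- 5 K x{\left(B,U{\left(-5 \right)} \right)} = \left(-5\right) \frac{88}{17} \cdot 0 = \left(- \frac{440}{17}\right) 0 = 0$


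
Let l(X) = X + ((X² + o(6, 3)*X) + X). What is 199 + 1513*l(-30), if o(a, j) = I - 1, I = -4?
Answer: 1498069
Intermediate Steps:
o(a, j) = -5 (o(a, j) = -4 - 1 = -5)
l(X) = X² - 3*X (l(X) = X + ((X² - 5*X) + X) = X + (X² - 4*X) = X² - 3*X)
199 + 1513*l(-30) = 199 + 1513*(-30*(-3 - 30)) = 199 + 1513*(-30*(-33)) = 199 + 1513*990 = 199 + 1497870 = 1498069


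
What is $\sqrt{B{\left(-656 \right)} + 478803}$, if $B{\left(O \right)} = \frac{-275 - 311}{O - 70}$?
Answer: $\frac{\sqrt{521417346}}{33} \approx 691.96$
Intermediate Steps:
$B{\left(O \right)} = - \frac{586}{-70 + O}$
$\sqrt{B{\left(-656 \right)} + 478803} = \sqrt{- \frac{586}{-70 - 656} + 478803} = \sqrt{- \frac{586}{-726} + 478803} = \sqrt{\left(-586\right) \left(- \frac{1}{726}\right) + 478803} = \sqrt{\frac{293}{363} + 478803} = \sqrt{\frac{173805782}{363}} = \frac{\sqrt{521417346}}{33}$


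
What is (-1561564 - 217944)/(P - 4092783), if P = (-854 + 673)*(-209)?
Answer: 889754/2027477 ≈ 0.43885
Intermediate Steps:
P = 37829 (P = -181*(-209) = 37829)
(-1561564 - 217944)/(P - 4092783) = (-1561564 - 217944)/(37829 - 4092783) = -1779508/(-4054954) = -1779508*(-1/4054954) = 889754/2027477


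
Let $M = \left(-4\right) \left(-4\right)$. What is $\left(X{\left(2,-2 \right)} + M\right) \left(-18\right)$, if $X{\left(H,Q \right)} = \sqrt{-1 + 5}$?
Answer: $-324$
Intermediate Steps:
$M = 16$
$X{\left(H,Q \right)} = 2$ ($X{\left(H,Q \right)} = \sqrt{4} = 2$)
$\left(X{\left(2,-2 \right)} + M\right) \left(-18\right) = \left(2 + 16\right) \left(-18\right) = 18 \left(-18\right) = -324$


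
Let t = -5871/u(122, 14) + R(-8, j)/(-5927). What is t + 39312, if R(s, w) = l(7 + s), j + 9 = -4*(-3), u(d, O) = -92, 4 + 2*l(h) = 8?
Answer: 21471001841/545284 ≈ 39376.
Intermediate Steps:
l(h) = 2 (l(h) = -2 + (1/2)*8 = -2 + 4 = 2)
j = 3 (j = -9 - 4*(-3) = -9 + 12 = 3)
R(s, w) = 2
t = 34797233/545284 (t = -5871/(-92) + 2/(-5927) = -5871*(-1/92) + 2*(-1/5927) = 5871/92 - 2/5927 = 34797233/545284 ≈ 63.815)
t + 39312 = 34797233/545284 + 39312 = 21471001841/545284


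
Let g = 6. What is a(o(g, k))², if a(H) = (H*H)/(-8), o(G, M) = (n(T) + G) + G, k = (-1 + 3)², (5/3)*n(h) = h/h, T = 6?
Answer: 15752961/40000 ≈ 393.82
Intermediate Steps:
n(h) = ⅗ (n(h) = 3*(h/h)/5 = (⅗)*1 = ⅗)
k = 4 (k = 2² = 4)
o(G, M) = ⅗ + 2*G (o(G, M) = (⅗ + G) + G = ⅗ + 2*G)
a(H) = -H²/8 (a(H) = H²*(-⅛) = -H²/8)
a(o(g, k))² = (-(⅗ + 2*6)²/8)² = (-(⅗ + 12)²/8)² = (-(63/5)²/8)² = (-⅛*3969/25)² = (-3969/200)² = 15752961/40000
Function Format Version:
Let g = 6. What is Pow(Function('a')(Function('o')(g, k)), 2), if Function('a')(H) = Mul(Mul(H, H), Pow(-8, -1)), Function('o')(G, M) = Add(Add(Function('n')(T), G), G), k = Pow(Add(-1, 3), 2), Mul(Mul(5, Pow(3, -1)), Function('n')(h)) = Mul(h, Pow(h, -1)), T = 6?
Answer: Rational(15752961, 40000) ≈ 393.82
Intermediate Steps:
Function('n')(h) = Rational(3, 5) (Function('n')(h) = Mul(Rational(3, 5), Mul(h, Pow(h, -1))) = Mul(Rational(3, 5), 1) = Rational(3, 5))
k = 4 (k = Pow(2, 2) = 4)
Function('o')(G, M) = Add(Rational(3, 5), Mul(2, G)) (Function('o')(G, M) = Add(Add(Rational(3, 5), G), G) = Add(Rational(3, 5), Mul(2, G)))
Function('a')(H) = Mul(Rational(-1, 8), Pow(H, 2)) (Function('a')(H) = Mul(Pow(H, 2), Rational(-1, 8)) = Mul(Rational(-1, 8), Pow(H, 2)))
Pow(Function('a')(Function('o')(g, k)), 2) = Pow(Mul(Rational(-1, 8), Pow(Add(Rational(3, 5), Mul(2, 6)), 2)), 2) = Pow(Mul(Rational(-1, 8), Pow(Add(Rational(3, 5), 12), 2)), 2) = Pow(Mul(Rational(-1, 8), Pow(Rational(63, 5), 2)), 2) = Pow(Mul(Rational(-1, 8), Rational(3969, 25)), 2) = Pow(Rational(-3969, 200), 2) = Rational(15752961, 40000)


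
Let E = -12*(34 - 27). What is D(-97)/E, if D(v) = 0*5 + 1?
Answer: -1/84 ≈ -0.011905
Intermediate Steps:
E = -84 (E = -12*7 = -84)
D(v) = 1 (D(v) = 0 + 1 = 1)
D(-97)/E = 1/(-84) = 1*(-1/84) = -1/84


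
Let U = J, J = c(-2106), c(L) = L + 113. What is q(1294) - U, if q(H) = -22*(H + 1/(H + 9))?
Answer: -34496947/1303 ≈ -26475.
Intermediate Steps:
c(L) = 113 + L
J = -1993 (J = 113 - 2106 = -1993)
U = -1993
q(H) = -22*H - 22/(9 + H) (q(H) = -22*(H + 1/(9 + H)) = -22*H - 22/(9 + H))
q(1294) - U = 22*(-1 - 1*1294**2 - 9*1294)/(9 + 1294) - 1*(-1993) = 22*(-1 - 1*1674436 - 11646)/1303 + 1993 = 22*(1/1303)*(-1 - 1674436 - 11646) + 1993 = 22*(1/1303)*(-1686083) + 1993 = -37093826/1303 + 1993 = -34496947/1303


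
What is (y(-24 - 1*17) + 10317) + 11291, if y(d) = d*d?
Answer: 23289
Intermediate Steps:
y(d) = d²
(y(-24 - 1*17) + 10317) + 11291 = ((-24 - 1*17)² + 10317) + 11291 = ((-24 - 17)² + 10317) + 11291 = ((-41)² + 10317) + 11291 = (1681 + 10317) + 11291 = 11998 + 11291 = 23289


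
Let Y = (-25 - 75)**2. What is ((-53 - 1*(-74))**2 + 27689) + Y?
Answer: 38130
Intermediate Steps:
Y = 10000 (Y = (-100)**2 = 10000)
((-53 - 1*(-74))**2 + 27689) + Y = ((-53 - 1*(-74))**2 + 27689) + 10000 = ((-53 + 74)**2 + 27689) + 10000 = (21**2 + 27689) + 10000 = (441 + 27689) + 10000 = 28130 + 10000 = 38130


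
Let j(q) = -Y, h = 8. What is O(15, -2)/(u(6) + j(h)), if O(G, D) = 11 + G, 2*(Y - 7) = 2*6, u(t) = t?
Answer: -26/7 ≈ -3.7143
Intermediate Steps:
Y = 13 (Y = 7 + (2*6)/2 = 7 + (½)*12 = 7 + 6 = 13)
j(q) = -13 (j(q) = -1*13 = -13)
O(15, -2)/(u(6) + j(h)) = (11 + 15)/(6 - 13) = 26/(-7) = -⅐*26 = -26/7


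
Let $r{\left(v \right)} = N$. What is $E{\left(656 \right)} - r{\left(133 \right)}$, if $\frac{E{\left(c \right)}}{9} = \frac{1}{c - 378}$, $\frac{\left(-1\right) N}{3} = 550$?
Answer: $\frac{458709}{278} \approx 1650.0$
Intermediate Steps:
$N = -1650$ ($N = \left(-3\right) 550 = -1650$)
$r{\left(v \right)} = -1650$
$E{\left(c \right)} = \frac{9}{-378 + c}$ ($E{\left(c \right)} = \frac{9}{c - 378} = \frac{9}{-378 + c}$)
$E{\left(656 \right)} - r{\left(133 \right)} = \frac{9}{-378 + 656} - -1650 = \frac{9}{278} + 1650 = \frac{458709}{278}$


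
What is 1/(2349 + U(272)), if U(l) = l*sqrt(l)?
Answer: -2349/14605847 + 1088*sqrt(17)/14605847 ≈ 0.00014631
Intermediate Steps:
U(l) = l**(3/2)
1/(2349 + U(272)) = 1/(2349 + 272**(3/2)) = 1/(2349 + 1088*sqrt(17))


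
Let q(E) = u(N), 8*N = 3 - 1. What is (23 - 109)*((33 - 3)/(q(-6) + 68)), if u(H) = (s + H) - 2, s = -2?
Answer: -10320/257 ≈ -40.156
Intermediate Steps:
N = 1/4 (N = (3 - 1)/8 = (1/8)*2 = 1/4 ≈ 0.25000)
u(H) = -4 + H (u(H) = (-2 + H) - 2 = -4 + H)
q(E) = -15/4 (q(E) = -4 + 1/4 = -15/4)
(23 - 109)*((33 - 3)/(q(-6) + 68)) = (23 - 109)*((33 - 3)/(-15/4 + 68)) = -2580/257/4 = -2580*4/257 = -86*120/257 = -10320/257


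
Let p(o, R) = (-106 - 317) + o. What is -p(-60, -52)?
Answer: 483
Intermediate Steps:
p(o, R) = -423 + o
-p(-60, -52) = -(-423 - 60) = -1*(-483) = 483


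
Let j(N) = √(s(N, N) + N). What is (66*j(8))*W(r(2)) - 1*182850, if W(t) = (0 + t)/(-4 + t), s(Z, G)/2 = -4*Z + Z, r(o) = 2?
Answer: -182850 - 132*I*√10 ≈ -1.8285e+5 - 417.42*I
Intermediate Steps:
s(Z, G) = -6*Z (s(Z, G) = 2*(-4*Z + Z) = 2*(-3*Z) = -6*Z)
W(t) = t/(-4 + t)
j(N) = √5*√(-N) (j(N) = √(-6*N + N) = √(-5*N) = √5*√(-N))
(66*j(8))*W(r(2)) - 1*182850 = (66*(√5*√(-1*8)))*(2/(-4 + 2)) - 1*182850 = (66*(√5*√(-8)))*(2/(-2)) - 182850 = (66*(√5*(2*I*√2)))*(2*(-½)) - 182850 = (66*(2*I*√10))*(-1) - 182850 = (132*I*√10)*(-1) - 182850 = -132*I*√10 - 182850 = -182850 - 132*I*√10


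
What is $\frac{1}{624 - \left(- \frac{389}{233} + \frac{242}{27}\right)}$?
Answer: $\frac{6291}{3879701} \approx 0.0016215$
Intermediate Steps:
$\frac{1}{624 - \left(- \frac{389}{233} + \frac{242}{27}\right)} = \frac{1}{624 - \frac{45883}{6291}} = \frac{1}{\frac{3879701}{6291}} = \frac{6291}{3879701}$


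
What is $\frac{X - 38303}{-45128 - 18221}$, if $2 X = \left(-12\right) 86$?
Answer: $\frac{3529}{5759} \approx 0.61278$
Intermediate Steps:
$X = -516$ ($X = \frac{\left(-12\right) 86}{2} = \frac{1}{2} \left(-1032\right) = -516$)
$\frac{X - 38303}{-45128 - 18221} = \frac{-516 - 38303}{-45128 - 18221} = - \frac{38819}{-63349} = \left(-38819\right) \left(- \frac{1}{63349}\right) = \frac{3529}{5759}$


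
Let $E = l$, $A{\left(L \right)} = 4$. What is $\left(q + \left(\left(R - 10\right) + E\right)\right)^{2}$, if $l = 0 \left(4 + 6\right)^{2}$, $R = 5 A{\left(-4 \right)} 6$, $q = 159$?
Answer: $72361$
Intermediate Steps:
$R = 120$ ($R = 5 \cdot 4 \cdot 6 = 20 \cdot 6 = 120$)
$l = 0$ ($l = 0 \cdot 10^{2} = 0 \cdot 100 = 0$)
$E = 0$
$\left(q + \left(\left(R - 10\right) + E\right)\right)^{2} = \left(159 + \left(\left(120 - 10\right) + 0\right)\right)^{2} = \left(159 + \left(110 + 0\right)\right)^{2} = \left(159 + 110\right)^{2} = 269^{2} = 72361$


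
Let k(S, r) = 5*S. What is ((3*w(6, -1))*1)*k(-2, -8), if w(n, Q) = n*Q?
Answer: 180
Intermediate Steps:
w(n, Q) = Q*n
((3*w(6, -1))*1)*k(-2, -8) = ((3*(-1*6))*1)*(5*(-2)) = ((3*(-6))*1)*(-10) = -18*1*(-10) = -18*(-10) = 180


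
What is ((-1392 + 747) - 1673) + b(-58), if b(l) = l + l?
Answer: -2434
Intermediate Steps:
b(l) = 2*l
((-1392 + 747) - 1673) + b(-58) = ((-1392 + 747) - 1673) + 2*(-58) = (-645 - 1673) - 116 = -2318 - 116 = -2434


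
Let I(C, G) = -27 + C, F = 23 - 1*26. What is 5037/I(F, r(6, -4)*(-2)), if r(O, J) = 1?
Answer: -1679/10 ≈ -167.90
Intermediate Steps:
F = -3 (F = 23 - 26 = -3)
5037/I(F, r(6, -4)*(-2)) = 5037/(-27 - 3) = 5037/(-30) = 5037*(-1/30) = -1679/10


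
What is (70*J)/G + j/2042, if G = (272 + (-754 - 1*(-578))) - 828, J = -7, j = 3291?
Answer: 426199/186843 ≈ 2.2811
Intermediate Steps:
G = -732 (G = (272 + (-754 + 578)) - 828 = (272 - 176) - 828 = 96 - 828 = -732)
(70*J)/G + j/2042 = (70*(-7))/(-732) + 3291/2042 = -490*(-1/732) + 3291*(1/2042) = 245/366 + 3291/2042 = 426199/186843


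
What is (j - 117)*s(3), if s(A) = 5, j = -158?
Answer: -1375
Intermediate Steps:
(j - 117)*s(3) = (-158 - 117)*5 = -275*5 = -1375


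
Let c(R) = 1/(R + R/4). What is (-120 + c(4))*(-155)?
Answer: 18569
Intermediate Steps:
c(R) = 4/(5*R) (c(R) = 1/(R + R*(¼)) = 1/(R + R/4) = 1/(5*R/4) = 4/(5*R))
(-120 + c(4))*(-155) = (-120 + (⅘)/4)*(-155) = (-120 + (⅘)*(¼))*(-155) = (-120 + ⅕)*(-155) = -599/5*(-155) = 18569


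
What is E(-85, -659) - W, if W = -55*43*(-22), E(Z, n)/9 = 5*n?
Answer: -81685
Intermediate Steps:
E(Z, n) = 45*n (E(Z, n) = 9*(5*n) = 45*n)
W = 52030 (W = -2365*(-22) = 52030)
E(-85, -659) - W = 45*(-659) - 1*52030 = -29655 - 52030 = -81685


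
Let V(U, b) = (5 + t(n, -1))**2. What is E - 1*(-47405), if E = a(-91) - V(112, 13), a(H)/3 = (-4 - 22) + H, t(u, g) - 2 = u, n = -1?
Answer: 47018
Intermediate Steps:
t(u, g) = 2 + u
a(H) = -78 + 3*H (a(H) = 3*((-4 - 22) + H) = 3*(-26 + H) = -78 + 3*H)
V(U, b) = 36 (V(U, b) = (5 + (2 - 1))**2 = (5 + 1)**2 = 6**2 = 36)
E = -387 (E = (-78 + 3*(-91)) - 1*36 = (-78 - 273) - 36 = -351 - 36 = -387)
E - 1*(-47405) = -387 - 1*(-47405) = -387 + 47405 = 47018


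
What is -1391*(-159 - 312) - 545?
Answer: 654616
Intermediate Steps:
-1391*(-159 - 312) - 545 = -1391*(-471) - 545 = 655161 - 545 = 654616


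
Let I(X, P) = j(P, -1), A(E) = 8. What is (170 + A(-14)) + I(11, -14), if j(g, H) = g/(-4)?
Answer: 363/2 ≈ 181.50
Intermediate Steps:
j(g, H) = -g/4 (j(g, H) = g*(-1/4) = -g/4)
I(X, P) = -P/4
(170 + A(-14)) + I(11, -14) = (170 + 8) - 1/4*(-14) = 178 + 7/2 = 363/2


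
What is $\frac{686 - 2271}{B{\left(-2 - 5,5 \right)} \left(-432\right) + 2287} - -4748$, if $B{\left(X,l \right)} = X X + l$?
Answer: $\frac{99904253}{21041} \approx 4748.1$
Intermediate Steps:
$B{\left(X,l \right)} = l + X^{2}$ ($B{\left(X,l \right)} = X^{2} + l = l + X^{2}$)
$\frac{686 - 2271}{B{\left(-2 - 5,5 \right)} \left(-432\right) + 2287} - -4748 = \frac{686 - 2271}{\left(5 + \left(-2 - 5\right)^{2}\right) \left(-432\right) + 2287} - -4748 = - \frac{1585}{\left(5 + \left(-2 - 5\right)^{2}\right) \left(-432\right) + 2287} + 4748 = - \frac{1585}{\left(5 + \left(-7\right)^{2}\right) \left(-432\right) + 2287} + 4748 = - \frac{1585}{\left(5 + 49\right) \left(-432\right) + 2287} + 4748 = - \frac{1585}{54 \left(-432\right) + 2287} + 4748 = - \frac{1585}{-23328 + 2287} + 4748 = - \frac{1585}{-21041} + 4748 = \left(-1585\right) \left(- \frac{1}{21041}\right) + 4748 = \frac{1585}{21041} + 4748 = \frac{99904253}{21041}$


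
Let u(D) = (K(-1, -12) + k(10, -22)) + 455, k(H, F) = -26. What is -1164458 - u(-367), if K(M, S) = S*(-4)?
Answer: -1164935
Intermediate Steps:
K(M, S) = -4*S
u(D) = 477 (u(D) = (-4*(-12) - 26) + 455 = (48 - 26) + 455 = 22 + 455 = 477)
-1164458 - u(-367) = -1164458 - 1*477 = -1164458 - 477 = -1164935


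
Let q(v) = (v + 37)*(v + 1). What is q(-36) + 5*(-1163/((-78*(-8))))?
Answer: -27655/624 ≈ -44.319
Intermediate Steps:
q(v) = (1 + v)*(37 + v) (q(v) = (37 + v)*(1 + v) = (1 + v)*(37 + v))
q(-36) + 5*(-1163/((-78*(-8)))) = (37 + (-36)**2 + 38*(-36)) + 5*(-1163/((-78*(-8)))) = (37 + 1296 - 1368) + 5*(-1163/624) = -35 + 5*(-1163*1/624) = -35 + 5*(-1163/624) = -35 - 5815/624 = -27655/624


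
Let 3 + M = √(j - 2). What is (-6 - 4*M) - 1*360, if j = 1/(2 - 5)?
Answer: -354 - 4*I*√21/3 ≈ -354.0 - 6.1101*I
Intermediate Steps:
j = -⅓ (j = 1/(-3) = -⅓ ≈ -0.33333)
M = -3 + I*√21/3 (M = -3 + √(-⅓ - 2) = -3 + √(-7/3) = -3 + I*√21/3 ≈ -3.0 + 1.5275*I)
(-6 - 4*M) - 1*360 = (-6 - 4*(-3 + I*√21/3)) - 1*360 = (-6 + (12 - 4*I*√21/3)) - 360 = (6 - 4*I*√21/3) - 360 = -354 - 4*I*√21/3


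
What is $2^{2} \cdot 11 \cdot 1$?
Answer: $44$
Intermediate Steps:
$2^{2} \cdot 11 \cdot 1 = 4 \cdot 11 \cdot 1 = 44 \cdot 1 = 44$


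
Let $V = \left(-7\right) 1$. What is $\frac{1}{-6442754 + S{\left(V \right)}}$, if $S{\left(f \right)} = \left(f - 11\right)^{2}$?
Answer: $- \frac{1}{6442430} \approx -1.5522 \cdot 10^{-7}$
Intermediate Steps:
$V = -7$
$S{\left(f \right)} = \left(-11 + f\right)^{2}$
$\frac{1}{-6442754 + S{\left(V \right)}} = \frac{1}{-6442754 + \left(-11 - 7\right)^{2}} = \frac{1}{-6442754 + \left(-18\right)^{2}} = \frac{1}{-6442754 + 324} = \frac{1}{-6442430} = - \frac{1}{6442430}$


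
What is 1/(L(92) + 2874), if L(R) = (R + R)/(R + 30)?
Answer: 61/175406 ≈ 0.00034776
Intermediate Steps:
L(R) = 2*R/(30 + R) (L(R) = (2*R)/(30 + R) = 2*R/(30 + R))
1/(L(92) + 2874) = 1/(2*92/(30 + 92) + 2874) = 1/(2*92/122 + 2874) = 1/(2*92*(1/122) + 2874) = 1/(92/61 + 2874) = 1/(175406/61) = 61/175406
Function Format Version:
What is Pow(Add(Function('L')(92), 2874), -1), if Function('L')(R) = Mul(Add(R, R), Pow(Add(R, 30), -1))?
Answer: Rational(61, 175406) ≈ 0.00034776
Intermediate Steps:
Function('L')(R) = Mul(2, R, Pow(Add(30, R), -1)) (Function('L')(R) = Mul(Mul(2, R), Pow(Add(30, R), -1)) = Mul(2, R, Pow(Add(30, R), -1)))
Pow(Add(Function('L')(92), 2874), -1) = Pow(Add(Mul(2, 92, Pow(Add(30, 92), -1)), 2874), -1) = Pow(Add(Mul(2, 92, Pow(122, -1)), 2874), -1) = Pow(Add(Mul(2, 92, Rational(1, 122)), 2874), -1) = Pow(Add(Rational(92, 61), 2874), -1) = Pow(Rational(175406, 61), -1) = Rational(61, 175406)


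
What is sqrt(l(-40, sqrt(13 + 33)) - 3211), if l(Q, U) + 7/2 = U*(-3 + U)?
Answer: sqrt(-12674 - 12*sqrt(46))/2 ≈ 56.47*I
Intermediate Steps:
l(Q, U) = -7/2 + U*(-3 + U)
sqrt(l(-40, sqrt(13 + 33)) - 3211) = sqrt((-7/2 + (sqrt(13 + 33))**2 - 3*sqrt(13 + 33)) - 3211) = sqrt((-7/2 + (sqrt(46))**2 - 3*sqrt(46)) - 3211) = sqrt((-7/2 + 46 - 3*sqrt(46)) - 3211) = sqrt((85/2 - 3*sqrt(46)) - 3211) = sqrt(-6337/2 - 3*sqrt(46))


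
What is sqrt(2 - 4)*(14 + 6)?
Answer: 20*I*sqrt(2) ≈ 28.284*I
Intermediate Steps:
sqrt(2 - 4)*(14 + 6) = sqrt(-2)*20 = (I*sqrt(2))*20 = 20*I*sqrt(2)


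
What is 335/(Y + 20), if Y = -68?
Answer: -335/48 ≈ -6.9792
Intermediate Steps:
335/(Y + 20) = 335/(-68 + 20) = 335/(-48) = -1/48*335 = -335/48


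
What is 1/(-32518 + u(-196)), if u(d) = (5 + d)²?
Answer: 1/3963 ≈ 0.00025233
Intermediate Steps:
1/(-32518 + u(-196)) = 1/(-32518 + (5 - 196)²) = 1/(-32518 + (-191)²) = 1/(-32518 + 36481) = 1/3963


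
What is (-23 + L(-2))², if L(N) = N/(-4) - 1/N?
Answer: 484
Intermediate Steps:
L(N) = -1/N - N/4 (L(N) = N*(-¼) - 1/N = -N/4 - 1/N = -1/N - N/4)
(-23 + L(-2))² = (-23 + (-1/(-2) - ¼*(-2)))² = (-23 + (-1*(-½) + ½))² = (-23 + (½ + ½))² = (-23 + 1)² = (-22)² = 484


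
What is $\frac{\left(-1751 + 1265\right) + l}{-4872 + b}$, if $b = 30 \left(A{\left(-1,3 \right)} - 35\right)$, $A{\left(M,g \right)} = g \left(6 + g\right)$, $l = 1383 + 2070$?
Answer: $- \frac{989}{1704} \approx -0.5804$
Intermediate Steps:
$l = 3453$
$b = -240$ ($b = 30 \left(3 \left(6 + 3\right) - 35\right) = 30 \left(3 \cdot 9 - 35\right) = 30 \left(27 - 35\right) = 30 \left(-8\right) = -240$)
$\frac{\left(-1751 + 1265\right) + l}{-4872 + b} = \frac{\left(-1751 + 1265\right) + 3453}{-4872 - 240} = \frac{-486 + 3453}{-5112} = 2967 \left(- \frac{1}{5112}\right) = - \frac{989}{1704}$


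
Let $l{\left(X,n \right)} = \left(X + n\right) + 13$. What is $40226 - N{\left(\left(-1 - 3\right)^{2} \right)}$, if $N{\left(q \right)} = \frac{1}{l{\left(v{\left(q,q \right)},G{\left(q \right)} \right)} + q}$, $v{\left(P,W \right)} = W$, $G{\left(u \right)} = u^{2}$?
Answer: $\frac{12108025}{301} \approx 40226.0$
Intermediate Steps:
$l{\left(X,n \right)} = 13 + X + n$
$N{\left(q \right)} = \frac{1}{13 + q^{2} + 2 q}$ ($N{\left(q \right)} = \frac{1}{\left(13 + q + q^{2}\right) + q} = \frac{1}{13 + q^{2} + 2 q}$)
$40226 - N{\left(\left(-1 - 3\right)^{2} \right)} = 40226 - \frac{1}{13 + \left(\left(-1 - 3\right)^{2}\right)^{2} + 2 \left(-1 - 3\right)^{2}} = 40226 - \frac{1}{13 + \left(\left(-4\right)^{2}\right)^{2} + 2 \left(-4\right)^{2}} = 40226 - \frac{1}{13 + 16^{2} + 2 \cdot 16} = 40226 - \frac{1}{13 + 256 + 32} = 40226 - \frac{1}{301} = \frac{12108025}{301}$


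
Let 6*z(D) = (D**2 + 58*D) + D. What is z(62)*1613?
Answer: 6050363/3 ≈ 2.0168e+6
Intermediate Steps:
z(D) = D**2/6 + 59*D/6 (z(D) = ((D**2 + 58*D) + D)/6 = (D**2 + 59*D)/6 = D**2/6 + 59*D/6)
z(62)*1613 = ((1/6)*62*(59 + 62))*1613 = ((1/6)*62*121)*1613 = (3751/3)*1613 = 6050363/3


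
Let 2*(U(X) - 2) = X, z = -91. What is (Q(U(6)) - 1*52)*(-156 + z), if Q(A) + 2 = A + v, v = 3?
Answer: 11362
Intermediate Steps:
U(X) = 2 + X/2
Q(A) = 1 + A (Q(A) = -2 + (A + 3) = -2 + (3 + A) = 1 + A)
(Q(U(6)) - 1*52)*(-156 + z) = ((1 + (2 + (½)*6)) - 1*52)*(-156 - 91) = ((1 + (2 + 3)) - 52)*(-247) = ((1 + 5) - 52)*(-247) = (6 - 52)*(-247) = -46*(-247) = 11362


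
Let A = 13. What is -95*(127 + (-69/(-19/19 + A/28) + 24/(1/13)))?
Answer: -53941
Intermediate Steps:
-95*(127 + (-69/(-19/19 + A/28) + 24/(1/13))) = -95*(127 + (-69/(-19/19 + 13/28) + 24/(1/13))) = -95*(127 + (-69/(-19*1/19 + 13*(1/28)) + 24/(1/13))) = -95*(127 + (-69/(-1 + 13/28) + 24*13)) = -95*(127 + (-69/(-15/28) + 312)) = -95*(127 + (-69*(-28/15) + 312)) = -95*(127 + (644/5 + 312)) = -95*(127 + 2204/5) = -95*2839/5 = -53941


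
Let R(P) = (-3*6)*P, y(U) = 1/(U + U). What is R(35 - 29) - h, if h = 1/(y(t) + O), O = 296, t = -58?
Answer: -3708296/34335 ≈ -108.00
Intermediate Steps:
y(U) = 1/(2*U)
R(P) = -18*P
h = 116/34335 (h = 1/((½)/(-58) + 296) = 1/((½)*(-1/58) + 296) = 1/(-1/116 + 296) = 1/(34335/116) = 116/34335 ≈ 0.0033785)
R(35 - 29) - h = -18*(35 - 29) - 1*116/34335 = -18*6 - 116/34335 = -108 - 116/34335 = -3708296/34335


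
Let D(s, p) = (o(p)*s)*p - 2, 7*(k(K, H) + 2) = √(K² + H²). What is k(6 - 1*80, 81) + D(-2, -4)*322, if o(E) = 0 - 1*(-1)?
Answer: 1930 + √12037/7 ≈ 1945.7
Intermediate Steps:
o(E) = 1 (o(E) = 0 + 1 = 1)
k(K, H) = -2 + √(H² + K²)/7 (k(K, H) = -2 + √(K² + H²)/7 = -2 + √(H² + K²)/7)
D(s, p) = -2 + p*s (D(s, p) = (1*s)*p - 2 = s*p - 2 = p*s - 2 = -2 + p*s)
k(6 - 1*80, 81) + D(-2, -4)*322 = (-2 + √(81² + (6 - 1*80)²)/7) + (-2 - 4*(-2))*322 = (-2 + √(6561 + (6 - 80)²)/7) + (-2 + 8)*322 = (-2 + √(6561 + (-74)²)/7) + 6*322 = (-2 + √(6561 + 5476)/7) + 1932 = (-2 + √12037/7) + 1932 = 1930 + √12037/7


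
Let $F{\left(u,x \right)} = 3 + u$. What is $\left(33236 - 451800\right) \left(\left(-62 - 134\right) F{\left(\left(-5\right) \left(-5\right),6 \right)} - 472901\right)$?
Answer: $200236413396$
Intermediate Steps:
$\left(33236 - 451800\right) \left(\left(-62 - 134\right) F{\left(\left(-5\right) \left(-5\right),6 \right)} - 472901\right) = \left(33236 - 451800\right) \left(\left(-62 - 134\right) \left(3 - -25\right) - 472901\right) = - 418564 \left(- 196 \left(3 + 25\right) - 472901\right) = - 418564 \left(\left(-196\right) 28 - 472901\right) = - 418564 \left(-5488 - 472901\right) = \left(-418564\right) \left(-478389\right) = 200236413396$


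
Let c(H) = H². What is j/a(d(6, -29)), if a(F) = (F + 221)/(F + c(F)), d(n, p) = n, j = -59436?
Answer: -2496312/227 ≈ -10997.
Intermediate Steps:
a(F) = (221 + F)/(F + F²) (a(F) = (F + 221)/(F + F²) = (221 + F)/(F + F²))
j/a(d(6, -29)) = -59436*6*(1 + 6)/(221 + 6) = -59436/((⅙)*227/7) = -59436/((⅙)*(⅐)*227) = -59436/227/42 = -59436*42/227 = -2496312/227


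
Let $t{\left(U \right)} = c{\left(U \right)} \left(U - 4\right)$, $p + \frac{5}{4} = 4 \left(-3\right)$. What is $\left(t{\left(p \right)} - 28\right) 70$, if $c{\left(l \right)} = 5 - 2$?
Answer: $- \frac{11165}{2} \approx -5582.5$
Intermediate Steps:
$c{\left(l \right)} = 3$
$p = - \frac{53}{4}$ ($p = - \frac{5}{4} + 4 \left(-3\right) = - \frac{5}{4} - 12 = - \frac{53}{4} \approx -13.25$)
$t{\left(U \right)} = -12 + 3 U$ ($t{\left(U \right)} = 3 \left(U - 4\right) = 3 \left(-4 + U\right) = -12 + 3 U$)
$\left(t{\left(p \right)} - 28\right) 70 = \left(\left(-12 + 3 \left(- \frac{53}{4}\right)\right) - 28\right) 70 = \left(\left(-12 - \frac{159}{4}\right) - 28\right) 70 = \left(- \frac{207}{4} - 28\right) 70 = \left(- \frac{319}{4}\right) 70 = - \frac{11165}{2}$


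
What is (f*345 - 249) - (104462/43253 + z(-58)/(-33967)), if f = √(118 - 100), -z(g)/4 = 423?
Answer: -369445932929/1469174651 + 1035*√2 ≈ 1212.2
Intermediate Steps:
z(g) = -1692 (z(g) = -4*423 = -1692)
f = 3*√2 (f = √18 = 3*√2 ≈ 4.2426)
(f*345 - 249) - (104462/43253 + z(-58)/(-33967)) = ((3*√2)*345 - 249) - (104462/43253 - 1692/(-33967)) = (1035*√2 - 249) - (104462*(1/43253) - 1692*(-1/33967)) = (-249 + 1035*√2) - (104462/43253 + 1692/33967) = (-249 + 1035*√2) - 1*3621444830/1469174651 = (-249 + 1035*√2) - 3621444830/1469174651 = -369445932929/1469174651 + 1035*√2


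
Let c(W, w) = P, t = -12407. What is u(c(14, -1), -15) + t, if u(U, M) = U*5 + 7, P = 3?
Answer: -12385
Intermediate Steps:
c(W, w) = 3
u(U, M) = 7 + 5*U (u(U, M) = 5*U + 7 = 7 + 5*U)
u(c(14, -1), -15) + t = (7 + 5*3) - 12407 = (7 + 15) - 12407 = 22 - 12407 = -12385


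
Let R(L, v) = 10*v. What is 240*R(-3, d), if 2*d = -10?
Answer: -12000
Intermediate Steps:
d = -5 (d = (½)*(-10) = -5)
240*R(-3, d) = 240*(10*(-5)) = 240*(-50) = -12000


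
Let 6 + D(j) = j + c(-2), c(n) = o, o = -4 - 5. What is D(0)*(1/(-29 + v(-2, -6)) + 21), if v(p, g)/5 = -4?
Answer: -15420/49 ≈ -314.69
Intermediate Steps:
o = -9
v(p, g) = -20 (v(p, g) = 5*(-4) = -20)
c(n) = -9
D(j) = -15 + j (D(j) = -6 + (j - 9) = -6 + (-9 + j) = -15 + j)
D(0)*(1/(-29 + v(-2, -6)) + 21) = (-15 + 0)*(1/(-29 - 20) + 21) = -15*(1/(-49) + 21) = -15*(-1/49 + 21) = -15*1028/49 = -15420/49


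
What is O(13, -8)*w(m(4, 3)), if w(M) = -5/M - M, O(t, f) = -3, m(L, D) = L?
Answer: 63/4 ≈ 15.750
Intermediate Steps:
w(M) = -M - 5/M
O(13, -8)*w(m(4, 3)) = -3*(-1*4 - 5/4) = -3*(-4 - 5*¼) = -3*(-4 - 5/4) = -3*(-21/4) = 63/4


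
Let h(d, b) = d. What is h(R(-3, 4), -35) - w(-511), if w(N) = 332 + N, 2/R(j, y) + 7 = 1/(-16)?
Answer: 20195/113 ≈ 178.72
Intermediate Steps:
R(j, y) = -32/113 (R(j, y) = 2/(-7 + 1/(-16)) = 2/(-7 - 1/16) = 2/(-113/16) = 2*(-16/113) = -32/113)
h(R(-3, 4), -35) - w(-511) = -32/113 - (332 - 511) = -32/113 - 1*(-179) = -32/113 + 179 = 20195/113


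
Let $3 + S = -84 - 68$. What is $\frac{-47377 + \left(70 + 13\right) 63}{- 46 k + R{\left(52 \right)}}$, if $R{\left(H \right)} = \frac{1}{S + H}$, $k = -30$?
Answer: $- \frac{4341244}{142139} \approx -30.542$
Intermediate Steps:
$S = -155$ ($S = -3 - 152 = -155$)
$R{\left(H \right)} = \frac{1}{-155 + H}$
$\frac{-47377 + \left(70 + 13\right) 63}{- 46 k + R{\left(52 \right)}} = \frac{-47377 + \left(70 + 13\right) 63}{\left(-46\right) \left(-30\right) + \frac{1}{-155 + 52}} = \frac{-47377 + 83 \cdot 63}{1380 + \frac{1}{-103}} = \frac{-47377 + 5229}{1380 - \frac{1}{103}} = - \frac{42148}{\frac{142139}{103}} = \left(-42148\right) \frac{103}{142139} = - \frac{4341244}{142139}$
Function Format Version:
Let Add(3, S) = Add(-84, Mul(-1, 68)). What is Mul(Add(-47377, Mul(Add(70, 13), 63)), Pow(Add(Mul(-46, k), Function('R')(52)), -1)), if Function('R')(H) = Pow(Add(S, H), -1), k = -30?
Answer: Rational(-4341244, 142139) ≈ -30.542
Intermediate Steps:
S = -155 (S = Add(-3, Add(-84, Mul(-1, 68))) = Add(-3, Add(-84, -68)) = Add(-3, -152) = -155)
Function('R')(H) = Pow(Add(-155, H), -1)
Mul(Add(-47377, Mul(Add(70, 13), 63)), Pow(Add(Mul(-46, k), Function('R')(52)), -1)) = Mul(Add(-47377, Mul(Add(70, 13), 63)), Pow(Add(Mul(-46, -30), Pow(Add(-155, 52), -1)), -1)) = Mul(Add(-47377, Mul(83, 63)), Pow(Add(1380, Pow(-103, -1)), -1)) = Mul(Add(-47377, 5229), Pow(Add(1380, Rational(-1, 103)), -1)) = Mul(-42148, Pow(Rational(142139, 103), -1)) = Mul(-42148, Rational(103, 142139)) = Rational(-4341244, 142139)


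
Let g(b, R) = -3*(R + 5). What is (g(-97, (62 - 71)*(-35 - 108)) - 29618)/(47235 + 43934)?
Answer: -33494/91169 ≈ -0.36738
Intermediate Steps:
g(b, R) = -15 - 3*R (g(b, R) = -3*(5 + R) = -15 - 3*R)
(g(-97, (62 - 71)*(-35 - 108)) - 29618)/(47235 + 43934) = ((-15 - 3*(62 - 71)*(-35 - 108)) - 29618)/(47235 + 43934) = ((-15 - (-27)*(-143)) - 29618)/91169 = ((-15 - 3*1287) - 29618)*(1/91169) = ((-15 - 3861) - 29618)*(1/91169) = (-3876 - 29618)*(1/91169) = -33494*1/91169 = -33494/91169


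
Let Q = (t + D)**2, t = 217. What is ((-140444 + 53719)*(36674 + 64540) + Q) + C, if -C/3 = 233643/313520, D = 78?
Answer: -2751983603330929/313520 ≈ -8.7777e+9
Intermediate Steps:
Q = 87025 (Q = (217 + 78)**2 = 295**2 = 87025)
C = -700929/313520 ≈ -2.2357
((-140444 + 53719)*(36674 + 64540) + Q) + C = ((-140444 + 53719)*(36674 + 64540) + 87025) - 700929/313520 = (-86725*101214 + 87025) - 700929/313520 = (-8777784150 + 87025) - 700929/313520 = -8777697125 - 700929/313520 = -2751983603330929/313520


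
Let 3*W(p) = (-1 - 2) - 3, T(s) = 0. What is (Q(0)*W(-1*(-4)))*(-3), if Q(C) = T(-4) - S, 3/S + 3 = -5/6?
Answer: 108/23 ≈ 4.6956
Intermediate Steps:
S = -18/23 (S = 3/(-3 - 5/6) = 3/(-3 - 5*⅙) = 3/(-3 - ⅚) = 3/(-23/6) = 3*(-6/23) = -18/23 ≈ -0.78261)
Q(C) = 18/23 (Q(C) = 0 - 1*(-18/23) = 0 + 18/23 = 18/23)
W(p) = -2 (W(p) = ((-1 - 2) - 3)/3 = (-3 - 3)/3 = (⅓)*(-6) = -2)
(Q(0)*W(-1*(-4)))*(-3) = ((18/23)*(-2))*(-3) = -36/23*(-3) = 108/23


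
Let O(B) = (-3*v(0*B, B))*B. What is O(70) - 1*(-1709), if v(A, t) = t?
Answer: -12991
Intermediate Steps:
O(B) = -3*B**2 (O(B) = (-3*B)*B = -3*B**2)
O(70) - 1*(-1709) = -3*70**2 - 1*(-1709) = -3*4900 + 1709 = -14700 + 1709 = -12991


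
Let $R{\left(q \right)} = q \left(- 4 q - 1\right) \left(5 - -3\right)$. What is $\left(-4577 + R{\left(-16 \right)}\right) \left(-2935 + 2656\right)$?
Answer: $3526839$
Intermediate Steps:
$R{\left(q \right)} = 8 q \left(-1 - 4 q\right)$ ($R{\left(q \right)} = q \left(-1 - 4 q\right) \left(5 + 3\right) = q \left(-1 - 4 q\right) 8 = 8 q \left(-1 - 4 q\right)$)
$\left(-4577 + R{\left(-16 \right)}\right) \left(-2935 + 2656\right) = \left(-4577 - - 128 \left(1 + 4 \left(-16\right)\right)\right) \left(-2935 + 2656\right) = \left(-4577 - - 128 \left(1 - 64\right)\right) \left(-279\right) = \left(-4577 - \left(-128\right) \left(-63\right)\right) \left(-279\right) = \left(-4577 - 8064\right) \left(-279\right) = \left(-12641\right) \left(-279\right) = 3526839$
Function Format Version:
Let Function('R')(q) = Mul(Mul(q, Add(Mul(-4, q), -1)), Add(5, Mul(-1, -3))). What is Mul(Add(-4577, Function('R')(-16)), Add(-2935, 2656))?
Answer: 3526839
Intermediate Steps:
Function('R')(q) = Mul(8, q, Add(-1, Mul(-4, q))) (Function('R')(q) = Mul(Mul(q, Add(-1, Mul(-4, q))), Add(5, 3)) = Mul(Mul(q, Add(-1, Mul(-4, q))), 8) = Mul(8, q, Add(-1, Mul(-4, q))))
Mul(Add(-4577, Function('R')(-16)), Add(-2935, 2656)) = Mul(Add(-4577, Mul(-8, -16, Add(1, Mul(4, -16)))), Add(-2935, 2656)) = Mul(Add(-4577, Mul(-8, -16, Add(1, -64))), -279) = Mul(Add(-4577, Mul(-8, -16, -63)), -279) = Mul(Add(-4577, -8064), -279) = Mul(-12641, -279) = 3526839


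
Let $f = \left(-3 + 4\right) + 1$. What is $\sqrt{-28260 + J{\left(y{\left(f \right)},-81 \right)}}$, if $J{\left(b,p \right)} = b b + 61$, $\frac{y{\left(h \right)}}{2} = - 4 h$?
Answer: $i \sqrt{27943} \approx 167.16 i$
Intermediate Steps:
$f = 2$ ($f = 1 + 1 = 2$)
$y{\left(h \right)} = - 8 h$ ($y{\left(h \right)} = 2 \left(- 4 h\right) = - 8 h$)
$J{\left(b,p \right)} = 61 + b^{2}$ ($J{\left(b,p \right)} = b^{2} + 61 = 61 + b^{2}$)
$\sqrt{-28260 + J{\left(y{\left(f \right)},-81 \right)}} = \sqrt{-28260 + \left(61 + \left(\left(-8\right) 2\right)^{2}\right)} = \sqrt{-28260 + \left(61 + \left(-16\right)^{2}\right)} = \sqrt{-28260 + \left(61 + 256\right)} = \sqrt{-28260 + 317} = \sqrt{-27943} = i \sqrt{27943}$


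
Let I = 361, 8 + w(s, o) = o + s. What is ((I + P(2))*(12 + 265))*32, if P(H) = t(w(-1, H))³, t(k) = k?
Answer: 159552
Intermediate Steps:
w(s, o) = -8 + o + s (w(s, o) = -8 + (o + s) = -8 + o + s)
P(H) = (-9 + H)³ (P(H) = (-8 + H - 1)³ = (-9 + H)³)
((I + P(2))*(12 + 265))*32 = ((361 + (-9 + 2)³)*(12 + 265))*32 = ((361 + (-7)³)*277)*32 = ((361 - 343)*277)*32 = (18*277)*32 = 4986*32 = 159552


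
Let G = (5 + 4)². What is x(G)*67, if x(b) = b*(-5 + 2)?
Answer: -16281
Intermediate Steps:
G = 81 (G = 9² = 81)
x(b) = -3*b (x(b) = b*(-3) = -3*b)
x(G)*67 = -3*81*67 = -243*67 = -16281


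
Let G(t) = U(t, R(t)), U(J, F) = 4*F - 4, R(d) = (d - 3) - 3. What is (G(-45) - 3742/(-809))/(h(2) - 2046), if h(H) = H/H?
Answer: 32906/330881 ≈ 0.099450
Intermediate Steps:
R(d) = -6 + d (R(d) = (-3 + d) - 3 = -6 + d)
U(J, F) = -4 + 4*F
G(t) = -28 + 4*t (G(t) = -4 + 4*(-6 + t) = -4 + (-24 + 4*t) = -28 + 4*t)
h(H) = 1
(G(-45) - 3742/(-809))/(h(2) - 2046) = ((-28 + 4*(-45)) - 3742/(-809))/(1 - 2046) = ((-28 - 180) - 3742*(-1/809))/(-2045) = (-208 + 3742/809)*(-1/2045) = -164530/809*(-1/2045) = 32906/330881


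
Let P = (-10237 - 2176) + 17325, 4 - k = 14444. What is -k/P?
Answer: 1805/614 ≈ 2.9397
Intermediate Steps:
k = -14440 (k = 4 - 1*14444 = 4 - 14444 = -14440)
P = 4912 (P = -12413 + 17325 = 4912)
-k/P = -(-14440)/4912 = -1*(-1805/614) = 1805/614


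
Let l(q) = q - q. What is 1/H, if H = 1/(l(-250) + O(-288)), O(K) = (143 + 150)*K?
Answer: -84384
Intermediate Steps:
l(q) = 0
O(K) = 293*K
H = -1/84384 (H = 1/(0 + 293*(-288)) = 1/(0 - 84384) = 1/(-84384) = -1/84384 ≈ -1.1851e-5)
1/H = 1/(-1/84384) = -84384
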